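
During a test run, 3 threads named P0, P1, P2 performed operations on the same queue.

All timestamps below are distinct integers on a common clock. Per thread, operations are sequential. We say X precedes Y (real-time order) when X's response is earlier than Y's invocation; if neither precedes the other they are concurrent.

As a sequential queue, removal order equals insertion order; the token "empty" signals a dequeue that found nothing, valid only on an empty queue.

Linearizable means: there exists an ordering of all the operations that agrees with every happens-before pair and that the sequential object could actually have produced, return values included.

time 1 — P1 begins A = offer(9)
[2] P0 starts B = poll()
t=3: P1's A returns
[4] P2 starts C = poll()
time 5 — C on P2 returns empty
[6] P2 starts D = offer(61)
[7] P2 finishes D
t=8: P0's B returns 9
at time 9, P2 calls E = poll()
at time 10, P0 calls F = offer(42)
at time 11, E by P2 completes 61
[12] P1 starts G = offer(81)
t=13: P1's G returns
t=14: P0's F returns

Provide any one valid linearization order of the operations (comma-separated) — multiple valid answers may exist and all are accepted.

A, B, C, D, E, F, G

after step 1 (A offer(9)): queue <9>
after step 2 (B poll() → 9): queue <>
after step 3 (C poll() → empty): queue <>
after step 4 (D offer(61)): queue <61>
after step 5 (E poll() → 61): queue <>
after step 6 (F offer(42)): queue <42>
after step 7 (G offer(81)): queue <42,81>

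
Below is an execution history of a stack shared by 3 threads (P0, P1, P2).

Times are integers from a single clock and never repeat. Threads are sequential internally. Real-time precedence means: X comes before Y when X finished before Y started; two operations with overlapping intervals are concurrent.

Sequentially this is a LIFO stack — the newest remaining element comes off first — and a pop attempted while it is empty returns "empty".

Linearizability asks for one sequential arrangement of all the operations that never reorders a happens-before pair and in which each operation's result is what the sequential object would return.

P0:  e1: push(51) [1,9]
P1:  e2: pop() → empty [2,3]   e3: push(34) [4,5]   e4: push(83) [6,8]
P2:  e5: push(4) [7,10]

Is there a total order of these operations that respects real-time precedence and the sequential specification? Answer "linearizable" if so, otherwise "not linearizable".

linearizable

witness order: e2, e1, e3, e4, e5
step 1: e2 pop() → empty — stack <>
step 2: e1 push(51) — stack <51>
step 3: e3 push(34) — stack <51,34>
step 4: e4 push(83) — stack <51,34,83>
step 5: e5 push(4) — stack <51,34,83,4>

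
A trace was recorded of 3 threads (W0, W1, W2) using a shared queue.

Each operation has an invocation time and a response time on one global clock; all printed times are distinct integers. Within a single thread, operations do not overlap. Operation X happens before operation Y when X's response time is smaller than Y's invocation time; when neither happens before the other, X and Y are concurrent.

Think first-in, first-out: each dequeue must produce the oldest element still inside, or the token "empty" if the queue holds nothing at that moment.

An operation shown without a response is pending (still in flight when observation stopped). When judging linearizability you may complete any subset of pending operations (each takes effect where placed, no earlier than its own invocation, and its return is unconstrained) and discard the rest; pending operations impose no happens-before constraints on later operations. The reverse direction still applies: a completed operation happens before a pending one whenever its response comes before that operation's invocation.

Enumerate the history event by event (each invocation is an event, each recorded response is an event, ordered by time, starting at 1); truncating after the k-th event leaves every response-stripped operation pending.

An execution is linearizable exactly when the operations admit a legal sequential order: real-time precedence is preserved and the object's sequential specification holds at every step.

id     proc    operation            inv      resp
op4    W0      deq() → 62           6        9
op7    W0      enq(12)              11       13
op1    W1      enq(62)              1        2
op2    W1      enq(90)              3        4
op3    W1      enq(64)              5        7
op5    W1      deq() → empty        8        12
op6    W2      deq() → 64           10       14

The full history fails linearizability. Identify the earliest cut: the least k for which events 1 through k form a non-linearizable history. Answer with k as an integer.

12

events 1..11 are linearizable, e.g. via op1, op2, op3, op4:
after step 1 (op1 enq(62)): queue <62>
after step 2 (op2 enq(90)): queue <62,90>
after step 3 (op3 enq(64)): queue <62,90,64>
after step 4 (op4 deq() → 62): queue <90,64>
with event 12 included (op5 responding at time 12), all real-time-consistent orders fail
completion choices over the 2 pending operations (op6, op7) were checked; none helps
take op1, op2, op3, op4, op5 (pending dropped): step 5 already fails, because op5 deq() → empty cannot occur there
take op1, op2, op3, op5, op4 (pending dropped): step 4 already fails, because op5 deq() → empty cannot occur there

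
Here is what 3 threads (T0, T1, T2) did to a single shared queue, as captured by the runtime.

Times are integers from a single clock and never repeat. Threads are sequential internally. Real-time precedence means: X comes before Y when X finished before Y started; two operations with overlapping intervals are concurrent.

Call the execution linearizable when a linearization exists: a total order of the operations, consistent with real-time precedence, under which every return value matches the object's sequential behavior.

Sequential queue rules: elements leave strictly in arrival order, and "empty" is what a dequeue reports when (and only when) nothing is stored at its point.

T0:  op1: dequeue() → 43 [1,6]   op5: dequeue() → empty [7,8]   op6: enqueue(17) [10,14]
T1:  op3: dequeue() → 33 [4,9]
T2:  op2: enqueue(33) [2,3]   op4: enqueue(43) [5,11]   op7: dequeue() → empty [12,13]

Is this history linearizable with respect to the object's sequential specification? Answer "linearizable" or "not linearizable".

a witness: op2, op3, op4, op1, op5, op7, op6
step 1: op2 enqueue(33) — queue <33>
step 2: op3 dequeue() → 33 — queue <>
step 3: op4 enqueue(43) — queue <43>
step 4: op1 dequeue() → 43 — queue <>
step 5: op5 dequeue() → empty — queue <>
step 6: op7 dequeue() → empty — queue <>
step 7: op6 enqueue(17) — queue <17>

linearizable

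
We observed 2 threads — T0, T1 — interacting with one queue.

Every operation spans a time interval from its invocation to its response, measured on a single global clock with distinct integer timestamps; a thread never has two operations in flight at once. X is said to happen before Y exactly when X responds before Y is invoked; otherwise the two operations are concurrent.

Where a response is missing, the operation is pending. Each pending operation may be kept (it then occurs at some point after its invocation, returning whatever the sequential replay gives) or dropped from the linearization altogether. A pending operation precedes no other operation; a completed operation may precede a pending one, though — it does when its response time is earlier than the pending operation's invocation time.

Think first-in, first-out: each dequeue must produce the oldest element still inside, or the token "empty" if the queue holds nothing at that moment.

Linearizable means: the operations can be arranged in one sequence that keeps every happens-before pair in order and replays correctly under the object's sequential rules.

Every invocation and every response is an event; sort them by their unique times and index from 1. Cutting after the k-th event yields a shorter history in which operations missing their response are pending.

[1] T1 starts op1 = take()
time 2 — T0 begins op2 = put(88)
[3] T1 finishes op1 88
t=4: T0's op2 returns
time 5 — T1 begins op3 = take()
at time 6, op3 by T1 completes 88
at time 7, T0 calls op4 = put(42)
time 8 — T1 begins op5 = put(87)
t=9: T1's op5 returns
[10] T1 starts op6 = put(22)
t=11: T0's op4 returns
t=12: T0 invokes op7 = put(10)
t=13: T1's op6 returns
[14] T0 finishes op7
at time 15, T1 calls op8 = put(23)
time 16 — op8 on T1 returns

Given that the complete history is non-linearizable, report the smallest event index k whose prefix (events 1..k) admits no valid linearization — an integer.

one valid order for events 1..5 is op2, op1:
after step 1 (op2 put(88)): queue <88>
after step 2 (op1 take() → 88): queue <>
adding event 6 (op3 responds at 6) leaves no legal real-time order
take op1, op2, op3: step 1 already fails, because op1 take() → 88 cannot occur there
take op2, op1, op3: step 3 already fails, because op3 take() → 88 cannot occur there

6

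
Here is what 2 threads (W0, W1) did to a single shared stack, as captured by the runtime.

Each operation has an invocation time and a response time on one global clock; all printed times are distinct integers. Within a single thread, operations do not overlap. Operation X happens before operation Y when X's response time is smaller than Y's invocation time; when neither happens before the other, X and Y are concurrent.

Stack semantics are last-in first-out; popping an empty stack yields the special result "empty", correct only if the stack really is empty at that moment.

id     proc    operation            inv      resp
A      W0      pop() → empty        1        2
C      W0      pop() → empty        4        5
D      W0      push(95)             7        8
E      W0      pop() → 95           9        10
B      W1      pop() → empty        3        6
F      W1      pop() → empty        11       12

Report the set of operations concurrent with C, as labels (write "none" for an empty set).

overlap test against C [4,5]: concurrent iff the interval meets 4..5
A [1,2]: before
B [3,6]: concurrent
D [7,8]: after
E [9,10]: after
F [11,12]: after

B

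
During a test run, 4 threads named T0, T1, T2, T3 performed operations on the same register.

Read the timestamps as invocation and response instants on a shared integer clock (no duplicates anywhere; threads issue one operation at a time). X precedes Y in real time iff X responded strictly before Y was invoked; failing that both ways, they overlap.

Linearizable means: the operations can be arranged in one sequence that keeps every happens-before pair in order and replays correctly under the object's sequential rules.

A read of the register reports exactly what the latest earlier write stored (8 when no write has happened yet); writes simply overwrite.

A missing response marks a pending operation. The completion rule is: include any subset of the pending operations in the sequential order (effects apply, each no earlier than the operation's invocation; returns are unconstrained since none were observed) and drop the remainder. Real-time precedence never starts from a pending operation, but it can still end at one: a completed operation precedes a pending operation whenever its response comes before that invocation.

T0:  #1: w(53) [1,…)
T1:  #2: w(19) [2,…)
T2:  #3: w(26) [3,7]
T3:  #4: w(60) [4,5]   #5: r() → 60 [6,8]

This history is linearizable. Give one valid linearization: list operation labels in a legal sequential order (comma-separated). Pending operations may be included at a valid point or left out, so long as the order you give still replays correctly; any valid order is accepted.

#1, #2, #3, #4, #5

step 1: #1 w(53) (pending, included) — value 53
step 2: #2 w(19) (pending, included) — value 19
step 3: #3 w(26) — value 26
step 4: #4 w(60) — value 60
step 5: #5 r() → 60 — value 60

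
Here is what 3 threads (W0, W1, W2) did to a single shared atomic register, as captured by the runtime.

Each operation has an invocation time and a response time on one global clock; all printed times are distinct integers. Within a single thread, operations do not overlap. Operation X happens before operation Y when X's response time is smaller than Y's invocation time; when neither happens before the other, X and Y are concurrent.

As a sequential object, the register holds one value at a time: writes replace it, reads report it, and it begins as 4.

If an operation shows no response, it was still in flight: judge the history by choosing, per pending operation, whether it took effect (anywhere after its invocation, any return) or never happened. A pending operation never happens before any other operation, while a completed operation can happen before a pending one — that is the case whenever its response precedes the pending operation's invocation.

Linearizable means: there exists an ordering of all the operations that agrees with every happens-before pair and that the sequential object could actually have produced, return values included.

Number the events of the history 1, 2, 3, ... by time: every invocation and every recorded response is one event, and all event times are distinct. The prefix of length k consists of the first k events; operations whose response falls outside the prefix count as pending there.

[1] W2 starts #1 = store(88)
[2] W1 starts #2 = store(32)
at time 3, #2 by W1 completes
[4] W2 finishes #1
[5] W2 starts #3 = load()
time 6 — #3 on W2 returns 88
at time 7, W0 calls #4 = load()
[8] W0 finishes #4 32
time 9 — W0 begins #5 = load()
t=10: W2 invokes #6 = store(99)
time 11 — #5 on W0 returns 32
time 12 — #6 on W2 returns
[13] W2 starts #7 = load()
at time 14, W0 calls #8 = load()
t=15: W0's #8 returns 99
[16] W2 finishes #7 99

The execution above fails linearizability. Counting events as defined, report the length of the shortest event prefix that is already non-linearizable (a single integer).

8

a valid linearization of events 1..7 exists, for instance #2, #1, #3:
after step 1 (#2 store(32)): value 32
after step 2 (#1 store(88)): value 88
after step 3 (#3 load() → 88): value 88
event 8 — #4's response, time 8 — after it, nothing linearizes
one such order, #1, #2, #3, #4, breaks at step 3 where #3 load() → 88 is illegal
one such order, #2, #1, #3, #4, breaks at step 4 where #4 load() → 32 is illegal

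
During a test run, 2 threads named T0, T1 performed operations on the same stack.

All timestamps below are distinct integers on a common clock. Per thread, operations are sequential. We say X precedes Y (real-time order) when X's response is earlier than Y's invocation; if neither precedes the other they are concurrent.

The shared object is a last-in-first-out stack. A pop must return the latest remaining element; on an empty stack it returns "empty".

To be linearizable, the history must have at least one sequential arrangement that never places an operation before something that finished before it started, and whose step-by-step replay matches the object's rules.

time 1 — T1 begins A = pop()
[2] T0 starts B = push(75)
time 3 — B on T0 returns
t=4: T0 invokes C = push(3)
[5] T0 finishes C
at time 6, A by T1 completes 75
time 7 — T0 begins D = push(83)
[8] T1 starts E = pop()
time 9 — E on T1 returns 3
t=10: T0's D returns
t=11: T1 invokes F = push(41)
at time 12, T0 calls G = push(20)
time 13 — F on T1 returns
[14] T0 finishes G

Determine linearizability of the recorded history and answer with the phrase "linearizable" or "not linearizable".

linearizable

a witness: B, A, C, E, D, F, G
step 1: B push(75) — stack <75>
step 2: A pop() → 75 — stack <>
step 3: C push(3) — stack <3>
step 4: E pop() → 3 — stack <>
step 5: D push(83) — stack <83>
step 6: F push(41) — stack <83,41>
step 7: G push(20) — stack <83,41,20>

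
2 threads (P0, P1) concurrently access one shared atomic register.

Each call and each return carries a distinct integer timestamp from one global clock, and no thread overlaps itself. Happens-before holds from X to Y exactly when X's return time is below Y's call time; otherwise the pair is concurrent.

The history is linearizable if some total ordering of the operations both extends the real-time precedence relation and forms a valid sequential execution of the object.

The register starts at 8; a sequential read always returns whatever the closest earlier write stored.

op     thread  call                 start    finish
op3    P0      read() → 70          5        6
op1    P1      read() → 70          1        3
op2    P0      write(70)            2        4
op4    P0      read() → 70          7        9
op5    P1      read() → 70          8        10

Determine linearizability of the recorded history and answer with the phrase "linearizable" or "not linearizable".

linearizable

witness order: op2, op1, op3, op4, op5
1. op2 write(70), leaving value 70
2. op1 read() → 70, leaving value 70
3. op3 read() → 70, leaving value 70
4. op4 read() → 70, leaving value 70
5. op5 read() → 70, leaving value 70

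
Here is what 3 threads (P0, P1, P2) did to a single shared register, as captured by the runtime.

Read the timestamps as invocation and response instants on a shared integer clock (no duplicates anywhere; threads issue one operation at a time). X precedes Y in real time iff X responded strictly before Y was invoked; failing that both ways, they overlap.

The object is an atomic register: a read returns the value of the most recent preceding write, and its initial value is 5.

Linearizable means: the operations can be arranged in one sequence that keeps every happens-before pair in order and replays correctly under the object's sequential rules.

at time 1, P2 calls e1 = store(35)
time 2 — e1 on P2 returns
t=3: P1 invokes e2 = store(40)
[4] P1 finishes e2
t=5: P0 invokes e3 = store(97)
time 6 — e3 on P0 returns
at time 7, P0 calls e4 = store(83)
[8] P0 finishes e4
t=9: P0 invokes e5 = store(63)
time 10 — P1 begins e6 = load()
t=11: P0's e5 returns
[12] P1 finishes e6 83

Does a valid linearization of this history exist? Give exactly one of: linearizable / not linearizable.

linearizable

witness order: e1, e2, e3, e4, e6, e5
after step 1 (e1 store(35)): value 35
after step 2 (e2 store(40)): value 40
after step 3 (e3 store(97)): value 97
after step 4 (e4 store(83)): value 83
after step 5 (e6 load() → 83): value 83
after step 6 (e5 store(63)): value 63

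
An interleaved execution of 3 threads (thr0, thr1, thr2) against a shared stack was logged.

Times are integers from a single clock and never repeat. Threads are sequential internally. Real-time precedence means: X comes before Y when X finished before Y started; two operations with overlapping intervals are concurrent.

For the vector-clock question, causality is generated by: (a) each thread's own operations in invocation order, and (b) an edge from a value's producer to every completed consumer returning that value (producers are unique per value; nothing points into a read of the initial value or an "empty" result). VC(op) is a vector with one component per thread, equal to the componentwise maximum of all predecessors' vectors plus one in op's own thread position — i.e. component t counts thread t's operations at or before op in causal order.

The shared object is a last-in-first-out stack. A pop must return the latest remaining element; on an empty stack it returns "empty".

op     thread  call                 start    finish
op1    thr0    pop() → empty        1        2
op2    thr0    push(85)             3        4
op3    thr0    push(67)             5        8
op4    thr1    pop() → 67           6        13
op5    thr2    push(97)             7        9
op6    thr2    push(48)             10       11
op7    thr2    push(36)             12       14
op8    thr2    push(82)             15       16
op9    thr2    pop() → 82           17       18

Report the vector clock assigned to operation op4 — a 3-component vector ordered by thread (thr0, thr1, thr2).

(3, 1, 0)

op5, invoked 7, has no incoming edges; only thr2's bump applies → (0, 0, 1)
op1, invoked 1, has no incoming edges; only thr0's bump applies → (1, 0, 0)
op6, invoked 10, takes VC(op5)=(0, 0, 1) under max, adds 1 for thr2 → (0, 0, 2)
op2, invoked 3, takes VC(op1)=(1, 0, 0) under max, adds 1 for thr0 → (2, 0, 0)
op7, invoked 12, takes VC(op6)=(0, 0, 2) under max, adds 1 for thr2 → (0, 0, 3)
op3, invoked 5, takes VC(op2)=(2, 0, 0) under max, adds 1 for thr0 → (3, 0, 0)
op8, invoked 15, takes VC(op7)=(0, 0, 3) under max, adds 1 for thr2 → (0, 0, 4)
op4, invoked 6, takes VC(op3)=(3, 0, 0) under max, adds 1 for thr1 → (3, 1, 0)
op9, invoked 17, takes VC(op8)=(0, 0, 4) under max, adds 1 for thr2 → (0, 0, 5)
target: VC(op4) = (3, 1, 0)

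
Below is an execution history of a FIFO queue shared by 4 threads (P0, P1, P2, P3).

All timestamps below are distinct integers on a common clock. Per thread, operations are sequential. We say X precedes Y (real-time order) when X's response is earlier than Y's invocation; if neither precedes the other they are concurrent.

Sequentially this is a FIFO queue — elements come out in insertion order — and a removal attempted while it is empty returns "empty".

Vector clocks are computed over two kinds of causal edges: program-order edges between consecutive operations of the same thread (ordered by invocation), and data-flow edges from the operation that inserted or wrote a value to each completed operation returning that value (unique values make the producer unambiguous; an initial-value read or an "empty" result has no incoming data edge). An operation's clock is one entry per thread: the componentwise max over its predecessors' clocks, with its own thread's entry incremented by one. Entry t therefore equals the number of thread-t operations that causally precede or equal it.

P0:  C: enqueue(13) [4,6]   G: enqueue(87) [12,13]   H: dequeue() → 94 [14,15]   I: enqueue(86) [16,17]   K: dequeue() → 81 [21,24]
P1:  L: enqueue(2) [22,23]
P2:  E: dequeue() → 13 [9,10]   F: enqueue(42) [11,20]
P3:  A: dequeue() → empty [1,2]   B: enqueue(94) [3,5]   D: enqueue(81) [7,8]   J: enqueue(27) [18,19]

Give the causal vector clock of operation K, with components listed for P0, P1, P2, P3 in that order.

VC(A, invoked at 1): no causal predecessors; +1 on P3 → (0, 0, 0, 1)
VC(L, invoked at 22): no causal predecessors; +1 on P1 → (0, 1, 0, 0)
VC(C, invoked at 4): no causal predecessors; +1 on P0 → (1, 0, 0, 0)
B (invocation 3): componentwise max over VC(A)=(0, 0, 0, 1), +1 at P3, giving (0, 0, 0, 2)
E (invocation 9): componentwise max over VC(C)=(1, 0, 0, 0), +1 at P2, giving (1, 0, 1, 0)
G (invocation 12): componentwise max over VC(C)=(1, 0, 0, 0), +1 at P0, giving (2, 0, 0, 0)
D (invocation 7): componentwise max over VC(B)=(0, 0, 0, 2), +1 at P3, giving (0, 0, 0, 3)
F (invocation 11): componentwise max over VC(E)=(1, 0, 1, 0), +1 at P2, giving (1, 0, 2, 0)
J (invocation 18): componentwise max over VC(D)=(0, 0, 0, 3), +1 at P3, giving (0, 0, 0, 4)
H (invocation 14): componentwise max over VC(B)=(0, 0, 0, 2), VC(G)=(2, 0, 0, 0), +1 at P0, giving (3, 0, 0, 2)
I (invocation 16): componentwise max over VC(H)=(3, 0, 0, 2), +1 at P0, giving (4, 0, 0, 2)
K (invocation 21): componentwise max over VC(D)=(0, 0, 0, 3), VC(I)=(4, 0, 0, 2), +1 at P0, giving (5, 0, 0, 3)
target: VC(K) = (5, 0, 0, 3)

(5, 0, 0, 3)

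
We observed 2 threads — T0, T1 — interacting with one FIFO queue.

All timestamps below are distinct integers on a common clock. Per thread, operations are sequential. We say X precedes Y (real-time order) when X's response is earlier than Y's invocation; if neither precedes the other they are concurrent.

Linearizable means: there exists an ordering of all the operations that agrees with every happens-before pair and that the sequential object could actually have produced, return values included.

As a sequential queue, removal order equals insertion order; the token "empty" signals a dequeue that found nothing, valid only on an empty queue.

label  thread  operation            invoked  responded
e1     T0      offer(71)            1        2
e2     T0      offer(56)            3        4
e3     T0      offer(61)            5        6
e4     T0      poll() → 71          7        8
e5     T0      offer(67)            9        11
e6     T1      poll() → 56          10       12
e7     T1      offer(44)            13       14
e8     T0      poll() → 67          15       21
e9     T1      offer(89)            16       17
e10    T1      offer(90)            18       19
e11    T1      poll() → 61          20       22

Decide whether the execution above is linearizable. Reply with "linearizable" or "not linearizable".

one valid linearization: e1, e2, e3, e4, e5, e6, e7, e9, e10, e11, e8
1. e1 offer(71), leaving queue <71>
2. e2 offer(56), leaving queue <71,56>
3. e3 offer(61), leaving queue <71,56,61>
4. e4 poll() → 71, leaving queue <56,61>
5. e5 offer(67), leaving queue <56,61,67>
6. e6 poll() → 56, leaving queue <61,67>
7. e7 offer(44), leaving queue <61,67,44>
8. e9 offer(89), leaving queue <61,67,44,89>
9. e10 offer(90), leaving queue <61,67,44,89,90>
10. e11 poll() → 61, leaving queue <67,44,89,90>
11. e8 poll() → 67, leaving queue <44,89,90>

linearizable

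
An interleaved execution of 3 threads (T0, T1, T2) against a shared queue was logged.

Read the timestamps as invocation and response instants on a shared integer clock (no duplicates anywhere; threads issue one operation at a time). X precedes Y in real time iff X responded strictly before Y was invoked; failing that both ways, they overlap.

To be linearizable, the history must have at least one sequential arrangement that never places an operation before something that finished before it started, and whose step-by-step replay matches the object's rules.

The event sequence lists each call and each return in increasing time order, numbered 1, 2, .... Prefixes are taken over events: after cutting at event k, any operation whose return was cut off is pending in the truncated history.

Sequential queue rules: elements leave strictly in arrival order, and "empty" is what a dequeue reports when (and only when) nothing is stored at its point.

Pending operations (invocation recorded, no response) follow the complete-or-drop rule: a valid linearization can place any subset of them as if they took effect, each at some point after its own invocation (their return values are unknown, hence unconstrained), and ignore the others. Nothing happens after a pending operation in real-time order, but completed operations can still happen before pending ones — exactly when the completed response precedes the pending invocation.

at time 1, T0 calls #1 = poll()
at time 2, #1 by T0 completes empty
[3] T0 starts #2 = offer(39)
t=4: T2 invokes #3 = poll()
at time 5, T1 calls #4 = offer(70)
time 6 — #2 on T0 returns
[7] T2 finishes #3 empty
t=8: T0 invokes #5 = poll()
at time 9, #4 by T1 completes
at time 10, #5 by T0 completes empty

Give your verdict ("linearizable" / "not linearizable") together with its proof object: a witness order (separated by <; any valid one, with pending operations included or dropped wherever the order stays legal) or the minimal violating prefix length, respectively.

not linearizable — minimal violating prefix: 10 events

prefix check: 1..9 passes, 1..10 fails once #5's time-10 response joins
real-time-consistent orders of the 5 completed operations: 8 — all fail the queue replay
take #1, #2, #3, #4, #5: step 3 already fails, because #3 poll() → empty cannot occur there
take #1, #2, #3, #5, #4: step 3 already fails, because #3 poll() → empty cannot occur there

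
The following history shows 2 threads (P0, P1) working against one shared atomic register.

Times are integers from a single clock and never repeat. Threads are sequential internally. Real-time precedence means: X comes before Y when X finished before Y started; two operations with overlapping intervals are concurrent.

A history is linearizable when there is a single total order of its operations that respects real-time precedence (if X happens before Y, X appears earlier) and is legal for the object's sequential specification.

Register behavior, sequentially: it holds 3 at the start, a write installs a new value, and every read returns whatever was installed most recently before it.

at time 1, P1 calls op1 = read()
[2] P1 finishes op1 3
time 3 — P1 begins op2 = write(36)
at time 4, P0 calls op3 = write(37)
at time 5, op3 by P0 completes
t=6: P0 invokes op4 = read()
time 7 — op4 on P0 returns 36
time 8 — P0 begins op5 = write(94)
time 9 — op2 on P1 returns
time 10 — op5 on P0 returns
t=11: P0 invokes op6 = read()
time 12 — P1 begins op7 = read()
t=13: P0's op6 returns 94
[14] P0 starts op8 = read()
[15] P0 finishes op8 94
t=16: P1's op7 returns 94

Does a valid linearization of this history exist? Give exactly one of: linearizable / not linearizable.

linearizable

witness order: op1, op3, op2, op4, op5, op6, op7, op8
after step 1 (op1 read() → 3): value 3
after step 2 (op3 write(37)): value 37
after step 3 (op2 write(36)): value 36
after step 4 (op4 read() → 36): value 36
after step 5 (op5 write(94)): value 94
after step 6 (op6 read() → 94): value 94
after step 7 (op7 read() → 94): value 94
after step 8 (op8 read() → 94): value 94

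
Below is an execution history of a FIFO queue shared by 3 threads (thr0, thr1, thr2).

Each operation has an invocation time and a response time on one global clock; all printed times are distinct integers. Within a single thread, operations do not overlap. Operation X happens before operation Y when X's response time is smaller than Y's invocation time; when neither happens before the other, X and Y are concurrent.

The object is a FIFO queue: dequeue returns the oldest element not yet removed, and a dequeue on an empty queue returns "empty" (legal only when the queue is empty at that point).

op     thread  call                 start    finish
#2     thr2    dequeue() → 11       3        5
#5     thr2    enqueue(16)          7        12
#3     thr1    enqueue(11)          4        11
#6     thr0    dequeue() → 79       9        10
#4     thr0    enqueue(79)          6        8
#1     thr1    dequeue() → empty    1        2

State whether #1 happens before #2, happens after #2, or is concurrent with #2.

before

#1 spans [1,2], #2 spans [3,5]
resp(#1)=2 < inv(#2)=3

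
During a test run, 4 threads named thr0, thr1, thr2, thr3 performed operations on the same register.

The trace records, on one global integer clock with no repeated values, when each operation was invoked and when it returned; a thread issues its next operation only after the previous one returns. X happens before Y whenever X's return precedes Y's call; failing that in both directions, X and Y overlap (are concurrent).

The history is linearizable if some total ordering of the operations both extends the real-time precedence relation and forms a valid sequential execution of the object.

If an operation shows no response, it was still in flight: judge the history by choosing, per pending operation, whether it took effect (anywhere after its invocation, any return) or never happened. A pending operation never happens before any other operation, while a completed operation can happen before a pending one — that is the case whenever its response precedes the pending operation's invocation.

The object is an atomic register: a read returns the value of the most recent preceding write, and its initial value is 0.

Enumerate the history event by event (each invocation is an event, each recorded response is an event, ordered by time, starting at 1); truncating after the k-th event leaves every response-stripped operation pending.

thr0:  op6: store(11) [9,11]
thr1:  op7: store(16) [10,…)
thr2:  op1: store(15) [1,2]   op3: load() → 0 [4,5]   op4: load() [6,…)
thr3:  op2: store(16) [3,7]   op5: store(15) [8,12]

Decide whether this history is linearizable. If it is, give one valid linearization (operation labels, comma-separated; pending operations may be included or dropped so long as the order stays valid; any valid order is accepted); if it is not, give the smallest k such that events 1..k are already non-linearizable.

through event 4 a valid linearization exists; event 5 (op3 responding at time 5) ends that
the sole real-time-consistent order of 2 completed operations fails the register replay
every completion of the 1 pending operation (op2) was checked; none linearizes
for example op1, op3 (pending dropped) fails at step 2: op3 load() → 0 is not legal there

not linearizable — minimal violating prefix: 5 events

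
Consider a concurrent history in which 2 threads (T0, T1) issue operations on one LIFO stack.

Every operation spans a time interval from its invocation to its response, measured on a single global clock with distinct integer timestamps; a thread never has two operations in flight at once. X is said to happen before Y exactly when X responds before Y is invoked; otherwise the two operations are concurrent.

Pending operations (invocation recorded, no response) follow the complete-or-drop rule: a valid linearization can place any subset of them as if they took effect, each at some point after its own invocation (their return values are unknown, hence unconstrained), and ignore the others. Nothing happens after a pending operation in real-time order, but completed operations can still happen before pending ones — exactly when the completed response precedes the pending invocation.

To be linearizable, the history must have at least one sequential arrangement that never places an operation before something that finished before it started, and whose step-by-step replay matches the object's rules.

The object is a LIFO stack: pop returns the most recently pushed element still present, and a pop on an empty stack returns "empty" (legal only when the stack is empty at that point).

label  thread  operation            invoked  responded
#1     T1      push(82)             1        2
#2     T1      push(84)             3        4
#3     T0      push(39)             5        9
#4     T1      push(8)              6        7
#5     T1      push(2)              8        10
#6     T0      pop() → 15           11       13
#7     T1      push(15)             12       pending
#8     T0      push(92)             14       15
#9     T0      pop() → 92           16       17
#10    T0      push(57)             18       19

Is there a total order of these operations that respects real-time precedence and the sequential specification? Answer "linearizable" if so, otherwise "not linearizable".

linearizable

witness order: #1, #2, #3, #4, #5, #7, #6, #8, #9, #10
after step 1 (#1 push(82)): stack <82>
after step 2 (#2 push(84)): stack <82,84>
after step 3 (#3 push(39)): stack <82,84,39>
after step 4 (#4 push(8)): stack <82,84,39,8>
after step 5 (#5 push(2)): stack <82,84,39,8,2>
after step 6 (#7 push(15) (pending, included)): stack <82,84,39,8,2,15>
after step 7 (#6 pop() → 15): stack <82,84,39,8,2>
after step 8 (#8 push(92)): stack <82,84,39,8,2,92>
after step 9 (#9 pop() → 92): stack <82,84,39,8,2>
after step 10 (#10 push(57)): stack <82,84,39,8,2,57>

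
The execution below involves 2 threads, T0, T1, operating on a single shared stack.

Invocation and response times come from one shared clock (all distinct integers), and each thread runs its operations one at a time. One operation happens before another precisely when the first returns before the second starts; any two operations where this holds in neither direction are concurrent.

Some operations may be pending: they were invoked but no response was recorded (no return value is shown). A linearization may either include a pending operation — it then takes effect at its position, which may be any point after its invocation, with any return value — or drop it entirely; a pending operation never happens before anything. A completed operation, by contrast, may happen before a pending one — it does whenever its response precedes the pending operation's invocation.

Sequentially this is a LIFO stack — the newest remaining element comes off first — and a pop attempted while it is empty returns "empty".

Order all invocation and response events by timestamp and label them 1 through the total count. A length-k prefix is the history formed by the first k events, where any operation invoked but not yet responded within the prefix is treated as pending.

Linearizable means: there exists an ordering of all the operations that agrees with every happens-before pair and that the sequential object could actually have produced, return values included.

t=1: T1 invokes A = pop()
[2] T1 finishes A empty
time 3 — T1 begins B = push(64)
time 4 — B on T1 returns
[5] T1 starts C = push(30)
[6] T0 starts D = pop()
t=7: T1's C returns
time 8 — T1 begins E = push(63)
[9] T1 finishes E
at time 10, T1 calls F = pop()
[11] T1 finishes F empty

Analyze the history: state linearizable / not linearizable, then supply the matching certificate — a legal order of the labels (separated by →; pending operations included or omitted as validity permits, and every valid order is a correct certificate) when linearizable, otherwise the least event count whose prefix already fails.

cut after 10 events: linearizable; cut after 11 events (F responds, time 11): not linearizable
exhaustive check: the 5 completed stack ops admit one real-time order; illegal
no escape via the 1 pending operation (D): every completion choice fails
take A, B, C, E, F (pending dropped): step 5 already fails, because F pop() → empty cannot occur there

not linearizable — minimal violating prefix: 11 events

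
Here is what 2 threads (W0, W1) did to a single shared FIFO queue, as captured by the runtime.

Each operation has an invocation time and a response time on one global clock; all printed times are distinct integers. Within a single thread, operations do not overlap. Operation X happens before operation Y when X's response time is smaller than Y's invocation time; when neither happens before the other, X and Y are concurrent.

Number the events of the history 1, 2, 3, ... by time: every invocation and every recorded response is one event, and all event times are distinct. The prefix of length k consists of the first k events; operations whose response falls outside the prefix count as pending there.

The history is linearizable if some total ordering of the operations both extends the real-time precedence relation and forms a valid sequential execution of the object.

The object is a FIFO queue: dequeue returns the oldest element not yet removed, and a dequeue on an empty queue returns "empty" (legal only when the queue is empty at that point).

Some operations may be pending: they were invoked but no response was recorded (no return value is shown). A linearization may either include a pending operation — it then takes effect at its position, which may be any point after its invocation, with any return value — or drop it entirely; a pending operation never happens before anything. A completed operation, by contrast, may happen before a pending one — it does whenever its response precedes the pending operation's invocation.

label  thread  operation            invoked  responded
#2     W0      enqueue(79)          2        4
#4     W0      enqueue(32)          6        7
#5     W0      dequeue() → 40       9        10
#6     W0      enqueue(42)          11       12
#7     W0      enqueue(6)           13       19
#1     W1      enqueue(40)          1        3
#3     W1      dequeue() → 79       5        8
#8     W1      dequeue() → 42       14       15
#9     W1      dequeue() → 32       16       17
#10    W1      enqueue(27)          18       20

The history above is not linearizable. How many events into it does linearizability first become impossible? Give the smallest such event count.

events 1..14 are still linearizable — one witness is #2, #1, #3, #4, #5, #6:
after step 1 (#2 enqueue(79)): queue <79>
after step 2 (#1 enqueue(40)): queue <79,40>
after step 3 (#3 dequeue() → 79): queue <40>
after step 4 (#4 enqueue(32)): queue <40,32>
after step 5 (#5 dequeue() → 40): queue <32>
after step 6 (#6 enqueue(42)): queue <32,42>
once event 15 joins (#8's response, time 15), exhaustive search finds no witness
no completion choice of the 1 pending operation (#7) rescues it — every subset was tried
sample order #1, #2, #3, #4, #5, #6, #8 (pending dropped) stalls at step 3 — #3 dequeue() → 79 has no legal effect
sample order #1, #2, #4, #3, #5, #6, #8 (pending dropped) stalls at step 4 — #3 dequeue() → 79 has no legal effect

15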